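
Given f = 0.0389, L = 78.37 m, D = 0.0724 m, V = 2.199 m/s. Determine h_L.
Formula: h_L = f \frac{L}{D} \frac{V^2}{2g}
h_L = 0.0389·(78.37/0.0724)·2.199²/(2·9.81) = 10.38 m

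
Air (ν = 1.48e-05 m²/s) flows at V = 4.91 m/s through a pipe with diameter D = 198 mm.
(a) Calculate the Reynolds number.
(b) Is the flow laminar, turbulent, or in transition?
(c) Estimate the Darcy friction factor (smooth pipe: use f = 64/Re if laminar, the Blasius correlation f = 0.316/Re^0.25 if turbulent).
(a) Re = V·D/ν = 4.91·0.198/1.48e-05 = 65688
(b) Flow regime: turbulent (Re > 4000)
(c) Friction factor: f = 0.316/Re^0.25 = 0.316/65688^0.25 = 0.01974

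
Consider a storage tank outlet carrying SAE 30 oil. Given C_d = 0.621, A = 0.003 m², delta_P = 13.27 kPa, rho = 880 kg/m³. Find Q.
Formula: Q = C_d A \sqrt{\frac{2 \Delta P}{\rho}}
Q = 0.621·0.003·√(2·(13.27·1000)/880)·1000 = 10.23 L/s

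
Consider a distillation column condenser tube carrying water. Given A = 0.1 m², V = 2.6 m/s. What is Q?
Formula: Q = A V
Q = 0.1·2.6·1000 = 260 L/s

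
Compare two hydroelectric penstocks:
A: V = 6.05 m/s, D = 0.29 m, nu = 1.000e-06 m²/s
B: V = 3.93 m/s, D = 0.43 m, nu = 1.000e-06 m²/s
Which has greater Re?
Re(A) = 1.754e+06, Re(B) = 1.690e+06. Answer: A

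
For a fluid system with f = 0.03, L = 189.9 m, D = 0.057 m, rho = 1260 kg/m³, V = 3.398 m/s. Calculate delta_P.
Formula: \Delta P = f \frac{L}{D} \frac{\rho V^2}{2}
delta_P = 0.03·(189.9/0.057)·0.5·1260·3.398²/1000 = 727 kPa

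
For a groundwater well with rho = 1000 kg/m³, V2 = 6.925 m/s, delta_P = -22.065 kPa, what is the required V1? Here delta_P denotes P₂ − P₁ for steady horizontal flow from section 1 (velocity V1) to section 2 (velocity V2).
Formula: \Delta P = \frac{1}{2} \rho (V_1^2 - V_2^2)
Substituting knowns: -22.065 = 0.5·1000·(V1² − 6.925²)/1000
Solving for V1: V1 = √(6.925² + 2·(-22.065·1000)/1000) = 1.956 m/s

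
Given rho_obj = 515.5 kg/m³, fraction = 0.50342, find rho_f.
Formula: f_{sub} = \frac{\rho_{obj}}{\rho_f}
Substituting knowns: 0.50342 = 515.5/rho_f
Solving for rho_f: rho_f = 515.5/0.50342 = 1024 kg/m³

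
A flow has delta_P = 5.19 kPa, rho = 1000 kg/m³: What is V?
Formula: V = \sqrt{\frac{2 \Delta P}{\rho}}
V = √(2·(5.19·1000)/1000) = 3.222 m/s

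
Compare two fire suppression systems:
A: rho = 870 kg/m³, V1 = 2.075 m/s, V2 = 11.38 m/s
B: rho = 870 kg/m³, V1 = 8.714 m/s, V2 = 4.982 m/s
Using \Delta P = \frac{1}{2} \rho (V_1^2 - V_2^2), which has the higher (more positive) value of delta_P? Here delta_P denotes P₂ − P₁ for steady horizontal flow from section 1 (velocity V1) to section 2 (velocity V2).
delta_P(A) = -54.46 kPa, delta_P(B) = 22.23 kPa. Answer: B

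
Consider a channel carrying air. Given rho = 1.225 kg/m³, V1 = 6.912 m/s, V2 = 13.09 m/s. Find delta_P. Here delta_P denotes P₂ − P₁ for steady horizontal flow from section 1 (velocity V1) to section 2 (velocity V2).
Formula: \Delta P = \frac{1}{2} \rho (V_1^2 - V_2^2)
delta_P = 0.5·1.225·(6.912² − 13.09²)/1000 = -0.07569 kPa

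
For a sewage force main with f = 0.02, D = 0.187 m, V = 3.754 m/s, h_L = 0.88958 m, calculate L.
Formula: h_L = f \frac{L}{D} \frac{V^2}{2g}
Substituting knowns: 0.88958 = 0.02·(L/0.187)·3.754²/(2·9.81)
Solving for L: L = 0.88958·2·9.81·0.187/(0.02·3.754²) = 11.58 m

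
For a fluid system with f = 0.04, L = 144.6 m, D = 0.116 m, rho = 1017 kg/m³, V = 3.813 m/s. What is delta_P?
Formula: \Delta P = f \frac{L}{D} \frac{\rho V^2}{2}
delta_P = 0.04·(144.6/0.116)·0.5·1017·3.813²/1000 = 368.6 kPa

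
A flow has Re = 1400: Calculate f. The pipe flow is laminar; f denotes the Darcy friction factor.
Formula: f = \frac{64}{Re}
f = 64/1400 = 0.04571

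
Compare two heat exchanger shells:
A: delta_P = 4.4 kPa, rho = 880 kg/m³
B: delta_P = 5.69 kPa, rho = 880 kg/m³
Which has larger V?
V(A) = 3.162 m/s, V(B) = 3.596 m/s. Answer: B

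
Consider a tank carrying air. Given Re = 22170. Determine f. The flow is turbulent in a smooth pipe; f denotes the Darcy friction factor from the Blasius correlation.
Formula: f = \frac{0.316}{Re^{0.25}}
f = 0.316/22170^0.25 = 0.0259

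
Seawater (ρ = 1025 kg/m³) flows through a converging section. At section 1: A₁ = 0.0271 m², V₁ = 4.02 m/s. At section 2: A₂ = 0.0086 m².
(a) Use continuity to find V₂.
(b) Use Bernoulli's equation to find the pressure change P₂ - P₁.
(a) Continuity: A₁V₁=A₂V₂ -> V₂=A₁V₁/A₂=0.0271*4.02/0.0086=12.67 m/s
(b) Bernoulli: P₂-P₁=0.5*rho*(V₁^2-V₂^2)/1000=0.5*1025*(4.02^2-12.67^2)/1000=-73.99 kPa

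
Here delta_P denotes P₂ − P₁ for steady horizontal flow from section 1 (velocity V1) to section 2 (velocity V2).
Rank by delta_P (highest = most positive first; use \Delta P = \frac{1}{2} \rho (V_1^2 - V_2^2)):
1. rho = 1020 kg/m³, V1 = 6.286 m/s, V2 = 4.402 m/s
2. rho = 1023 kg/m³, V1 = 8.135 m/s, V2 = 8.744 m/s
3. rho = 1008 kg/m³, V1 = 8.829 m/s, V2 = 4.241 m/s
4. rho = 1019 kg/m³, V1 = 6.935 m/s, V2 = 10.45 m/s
Case 1: delta_P = 10.27 kPa
Case 2: delta_P = -5.258 kPa
Case 3: delta_P = 30.22 kPa
Case 4: delta_P = -31.13 kPa
Ranking (highest first): 3, 1, 2, 4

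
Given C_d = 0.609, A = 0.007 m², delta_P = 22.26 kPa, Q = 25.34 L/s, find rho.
Formula: Q = C_d A \sqrt{\frac{2 \Delta P}{\rho}}
Substituting knowns: 25.34 = 0.609·0.007·√(2·(22.26·1000)/rho)·1000
Solving for rho: rho = 2·(22.26·1000)/((25.34/1000)/(0.609·0.007))² = 1260 kg/m³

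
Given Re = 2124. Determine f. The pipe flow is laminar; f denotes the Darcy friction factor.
Formula: f = \frac{64}{Re}
f = 64/2124 = 0.03013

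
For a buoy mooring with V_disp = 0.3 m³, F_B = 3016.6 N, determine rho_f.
Formula: F_B = \rho_f g V_{disp}
Substituting knowns: 3016.6 = rho_f·9.81·0.3
Solving for rho_f: rho_f = 3016.6/(9.81·0.3) = 1025 kg/m³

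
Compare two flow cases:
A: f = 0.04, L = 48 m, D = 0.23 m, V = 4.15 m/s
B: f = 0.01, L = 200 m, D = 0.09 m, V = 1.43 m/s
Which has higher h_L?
h_L(A) = 7.328 m, h_L(B) = 2.316 m. Answer: A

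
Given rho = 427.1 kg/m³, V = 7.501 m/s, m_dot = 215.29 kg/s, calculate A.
Formula: \dot{m} = \rho A V
Substituting knowns: 215.29 = 427.1·A·7.501
Solving for A: A = 215.29/(427.1·7.501) = 0.0672 m²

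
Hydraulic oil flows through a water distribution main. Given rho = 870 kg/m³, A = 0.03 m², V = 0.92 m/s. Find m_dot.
Formula: \dot{m} = \rho A V
m_dot = 870·0.03·0.92 = 24.01 kg/s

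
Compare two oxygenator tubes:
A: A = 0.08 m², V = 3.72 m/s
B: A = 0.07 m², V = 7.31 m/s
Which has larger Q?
Q(A) = 297.6 L/s, Q(B) = 511.7 L/s. Answer: B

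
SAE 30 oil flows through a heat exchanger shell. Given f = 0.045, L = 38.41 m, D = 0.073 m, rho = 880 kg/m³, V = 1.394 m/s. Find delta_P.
Formula: \Delta P = f \frac{L}{D} \frac{\rho V^2}{2}
delta_P = 0.045·(38.41/0.073)·0.5·880·1.394²/1000 = 20.24 kPa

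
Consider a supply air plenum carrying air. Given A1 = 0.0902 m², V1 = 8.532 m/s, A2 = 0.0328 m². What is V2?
Formula: V_2 = \frac{A_1 V_1}{A_2}
V2 = 0.0902·8.532/0.0328 = 23.46 m/s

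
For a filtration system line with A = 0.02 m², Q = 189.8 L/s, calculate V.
Formula: Q = A V
Substituting knowns: 189.8 = 0.02·V·1000
Solving for V: V = (189.8/1000)/0.02 = 9.49 m/s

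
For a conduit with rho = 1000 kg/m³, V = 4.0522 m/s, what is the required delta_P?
Formula: V = \sqrt{\frac{2 \Delta P}{\rho}}
Substituting knowns: 4.0522 = √(2·(delta_P·1000)/1000)
Solving for delta_P: delta_P = 4.0522²·1000/2/1000 = 8.21 kPa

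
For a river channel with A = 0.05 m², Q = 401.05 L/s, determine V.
Formula: Q = A V
Substituting knowns: 401.05 = 0.05·V·1000
Solving for V: V = (401.05/1000)/0.05 = 8.021 m/s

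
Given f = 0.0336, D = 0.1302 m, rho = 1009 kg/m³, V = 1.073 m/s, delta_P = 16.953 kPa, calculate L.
Formula: \Delta P = f \frac{L}{D} \frac{\rho V^2}{2}
Substituting knowns: 16.953 = 0.0336·(L/0.1302)·0.5·1009·1.073²/1000
Solving for L: L = (16.953·1000)·0.1302/(0.0336·0.5·1009·1.073²) = 113.1 m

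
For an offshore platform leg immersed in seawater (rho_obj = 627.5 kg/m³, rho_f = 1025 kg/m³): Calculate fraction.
Formula: f_{sub} = \frac{\rho_{obj}}{\rho_f}
fraction = 627.5/1025 = 0.6122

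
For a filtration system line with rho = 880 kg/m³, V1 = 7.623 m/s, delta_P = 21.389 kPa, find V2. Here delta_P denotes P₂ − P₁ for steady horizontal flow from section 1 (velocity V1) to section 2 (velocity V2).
Formula: \Delta P = \frac{1}{2} \rho (V_1^2 - V_2^2)
Substituting knowns: 21.389 = 0.5·880·(7.623² − V2²)/1000
Solving for V2: V2 = √(7.623² − 2·(21.389·1000)/880) = 3.082 m/s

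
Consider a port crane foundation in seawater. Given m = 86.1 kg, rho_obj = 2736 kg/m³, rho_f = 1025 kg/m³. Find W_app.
Formula: W_{app} = mg\left(1 - \frac{\rho_f}{\rho_{obj}}\right)
W_app = 86.1·9.81·(1 − 1025/2736) = 528.2 N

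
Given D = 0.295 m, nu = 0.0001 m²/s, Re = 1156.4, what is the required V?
Formula: Re = \frac{V D}{\nu}
Substituting knowns: 1156.4 = V·0.295/0.0001
Solving for V: V = 1156.4·0.0001/0.295 = 0.392 m/s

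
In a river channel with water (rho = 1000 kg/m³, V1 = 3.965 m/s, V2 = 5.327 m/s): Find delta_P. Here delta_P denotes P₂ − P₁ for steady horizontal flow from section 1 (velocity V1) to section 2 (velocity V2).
Formula: \Delta P = \frac{1}{2} \rho (V_1^2 - V_2^2)
delta_P = 0.5·1000·(3.965² − 5.327²)/1000 = -6.328 kPa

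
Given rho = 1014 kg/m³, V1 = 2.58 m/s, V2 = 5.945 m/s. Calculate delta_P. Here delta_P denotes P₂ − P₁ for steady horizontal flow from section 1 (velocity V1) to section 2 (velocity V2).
Formula: \Delta P = \frac{1}{2} \rho (V_1^2 - V_2^2)
delta_P = 0.5·1014·(2.58² − 5.945²)/1000 = -14.54 kPa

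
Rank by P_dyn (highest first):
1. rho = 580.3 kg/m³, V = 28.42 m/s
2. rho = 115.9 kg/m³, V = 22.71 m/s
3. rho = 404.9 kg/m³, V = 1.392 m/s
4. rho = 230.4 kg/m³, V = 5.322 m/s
Case 1: P_dyn = 234.4 kPa
Case 2: P_dyn = 29.89 kPa
Case 3: P_dyn = 0.3923 kPa
Case 4: P_dyn = 3.263 kPa
Ranking (highest first): 1, 2, 4, 3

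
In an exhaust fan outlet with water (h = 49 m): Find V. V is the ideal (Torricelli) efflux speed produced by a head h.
Formula: V = \sqrt{2 g h}
V = √(2·9.81·49) = 31.01 m/s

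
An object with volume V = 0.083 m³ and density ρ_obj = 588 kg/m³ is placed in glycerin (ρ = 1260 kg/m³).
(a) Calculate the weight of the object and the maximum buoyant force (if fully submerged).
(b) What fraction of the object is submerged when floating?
(a) W=rho_obj*g*V=588*9.81*0.083=478.8 N; F_B(max)=rho*g*V=1260*9.81*0.083=1025.9 N
(b) Floating fraction=rho_obj/rho=588/1260=0.467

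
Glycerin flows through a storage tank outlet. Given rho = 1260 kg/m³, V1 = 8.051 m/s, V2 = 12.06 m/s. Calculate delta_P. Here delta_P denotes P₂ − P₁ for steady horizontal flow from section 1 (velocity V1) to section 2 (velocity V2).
Formula: \Delta P = \frac{1}{2} \rho (V_1^2 - V_2^2)
delta_P = 0.5·1260·(8.051² − 12.06²)/1000 = -50.79 kPa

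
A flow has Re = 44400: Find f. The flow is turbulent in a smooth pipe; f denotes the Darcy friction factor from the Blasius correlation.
Formula: f = \frac{0.316}{Re^{0.25}}
f = 0.316/44400^0.25 = 0.02177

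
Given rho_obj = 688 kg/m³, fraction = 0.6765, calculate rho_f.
Formula: f_{sub} = \frac{\rho_{obj}}{\rho_f}
Substituting knowns: 0.6765 = 688/rho_f
Solving for rho_f: rho_f = 688/0.6765 = 1017 kg/m³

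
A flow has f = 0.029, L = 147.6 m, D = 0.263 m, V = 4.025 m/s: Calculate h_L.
Formula: h_L = f \frac{L}{D} \frac{V^2}{2g}
h_L = 0.029·(147.6/0.263)·4.025²/(2·9.81) = 13.44 m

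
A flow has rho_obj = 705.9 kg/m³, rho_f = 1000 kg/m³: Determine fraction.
Formula: f_{sub} = \frac{\rho_{obj}}{\rho_f}
fraction = 705.9/1000 = 0.7059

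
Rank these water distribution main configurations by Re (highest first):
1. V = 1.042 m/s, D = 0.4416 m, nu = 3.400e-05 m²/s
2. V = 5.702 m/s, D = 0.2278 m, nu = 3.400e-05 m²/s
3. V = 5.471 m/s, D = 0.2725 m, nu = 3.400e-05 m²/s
Case 1: Re = 13534
Case 2: Re = 38203
Case 3: Re = 43848
Ranking (highest first): 3, 2, 1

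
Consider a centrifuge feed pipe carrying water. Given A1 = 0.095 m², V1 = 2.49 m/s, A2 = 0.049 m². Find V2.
Formula: V_2 = \frac{A_1 V_1}{A_2}
V2 = 0.095·2.49/0.049 = 4.828 m/s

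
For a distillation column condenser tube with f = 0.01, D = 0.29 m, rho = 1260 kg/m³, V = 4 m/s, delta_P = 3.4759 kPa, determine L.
Formula: \Delta P = f \frac{L}{D} \frac{\rho V^2}{2}
Substituting knowns: 3.4759 = 0.01·(L/0.29)·0.5·1260·4²/1000
Solving for L: L = (3.4759·1000)·0.29/(0.01·0.5·1260·4²) = 10 m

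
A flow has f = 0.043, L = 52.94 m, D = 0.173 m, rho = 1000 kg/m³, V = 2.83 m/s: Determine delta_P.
Formula: \Delta P = f \frac{L}{D} \frac{\rho V^2}{2}
delta_P = 0.043·(52.94/0.173)·0.5·1000·2.83²/1000 = 52.69 kPa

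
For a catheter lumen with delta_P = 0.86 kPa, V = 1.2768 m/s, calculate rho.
Formula: V = \sqrt{\frac{2 \Delta P}{\rho}}
Substituting knowns: 1.2768 = √(2·(0.86·1000)/rho)
Solving for rho: rho = 2·(0.86·1000)/1.2768² = 1055 kg/m³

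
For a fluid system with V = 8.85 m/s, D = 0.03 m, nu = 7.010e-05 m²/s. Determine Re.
Formula: Re = \frac{V D}{\nu}
Re = 8.85·0.03/7.010e-05 = 3787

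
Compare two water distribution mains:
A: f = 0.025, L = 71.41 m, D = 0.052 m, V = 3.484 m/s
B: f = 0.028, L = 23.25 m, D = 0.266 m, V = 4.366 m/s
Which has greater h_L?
h_L(A) = 21.24 m, h_L(B) = 2.378 m. Answer: A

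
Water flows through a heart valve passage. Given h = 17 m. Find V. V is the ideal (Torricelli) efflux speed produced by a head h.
Formula: V = \sqrt{2 g h}
V = √(2·9.81·17) = 18.26 m/s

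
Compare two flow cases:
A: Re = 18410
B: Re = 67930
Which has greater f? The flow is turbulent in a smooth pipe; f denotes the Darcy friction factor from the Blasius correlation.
f(A) = 0.02713, f(B) = 0.01957. Answer: A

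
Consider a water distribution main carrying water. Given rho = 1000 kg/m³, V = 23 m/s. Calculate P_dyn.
Formula: P_{dyn} = \frac{1}{2} \rho V^2
P_dyn = 0.5·1000·23²/1000 = 264.5 kPa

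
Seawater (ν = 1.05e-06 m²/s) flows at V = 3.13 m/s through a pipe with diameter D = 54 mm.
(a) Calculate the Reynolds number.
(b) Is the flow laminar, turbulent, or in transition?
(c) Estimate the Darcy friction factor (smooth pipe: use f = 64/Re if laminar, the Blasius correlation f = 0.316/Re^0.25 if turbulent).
(a) Re = V·D/ν = 3.13·0.054/1.05e-06 = 160970
(b) Flow regime: turbulent (Re > 4000)
(c) Friction factor: f = 0.316/Re^0.25 = 0.316/160970^0.25 = 0.01578 (Blasius is strictly valid for Re ≲ 1e5; used here as the smooth-pipe estimate the problem specifies)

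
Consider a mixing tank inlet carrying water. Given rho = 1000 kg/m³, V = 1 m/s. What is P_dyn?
Formula: P_{dyn} = \frac{1}{2} \rho V^2
P_dyn = 0.5·1000·1²/1000 = 0.5 kPa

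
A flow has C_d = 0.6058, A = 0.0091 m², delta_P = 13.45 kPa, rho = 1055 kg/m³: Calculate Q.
Formula: Q = C_d A \sqrt{\frac{2 \Delta P}{\rho}}
Q = 0.6058·0.0091·√(2·(13.45·1000)/1055)·1000 = 27.84 L/s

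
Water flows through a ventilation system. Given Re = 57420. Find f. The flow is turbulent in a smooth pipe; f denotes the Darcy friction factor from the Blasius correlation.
Formula: f = \frac{0.316}{Re^{0.25}}
f = 0.316/57420^0.25 = 0.02041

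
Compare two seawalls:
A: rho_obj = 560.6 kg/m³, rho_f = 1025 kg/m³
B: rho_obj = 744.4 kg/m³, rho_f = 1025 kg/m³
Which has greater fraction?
fraction(A) = 0.5469, fraction(B) = 0.7262. Answer: B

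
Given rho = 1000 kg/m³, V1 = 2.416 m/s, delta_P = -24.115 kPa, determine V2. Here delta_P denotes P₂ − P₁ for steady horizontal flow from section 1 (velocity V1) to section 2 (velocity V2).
Formula: \Delta P = \frac{1}{2} \rho (V_1^2 - V_2^2)
Substituting knowns: -24.115 = 0.5·1000·(2.416² − V2²)/1000
Solving for V2: V2 = √(2.416² − 2·(-24.115·1000)/1000) = 7.353 m/s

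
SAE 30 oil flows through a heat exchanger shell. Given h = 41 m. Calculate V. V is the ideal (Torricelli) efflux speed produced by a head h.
Formula: V = \sqrt{2 g h}
V = √(2·9.81·41) = 28.36 m/s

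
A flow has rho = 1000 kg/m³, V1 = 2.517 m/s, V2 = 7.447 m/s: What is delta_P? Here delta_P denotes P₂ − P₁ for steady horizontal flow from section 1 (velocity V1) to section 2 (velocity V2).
Formula: \Delta P = \frac{1}{2} \rho (V_1^2 - V_2^2)
delta_P = 0.5·1000·(2.517² − 7.447²)/1000 = -24.56 kPa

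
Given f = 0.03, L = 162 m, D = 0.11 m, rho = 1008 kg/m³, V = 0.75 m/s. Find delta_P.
Formula: \Delta P = f \frac{L}{D} \frac{\rho V^2}{2}
delta_P = 0.03·(162/0.11)·0.5·1008·0.75²/1000 = 12.53 kPa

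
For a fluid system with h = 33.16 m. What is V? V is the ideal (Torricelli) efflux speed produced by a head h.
Formula: V = \sqrt{2 g h}
V = √(2·9.81·33.16) = 25.51 m/s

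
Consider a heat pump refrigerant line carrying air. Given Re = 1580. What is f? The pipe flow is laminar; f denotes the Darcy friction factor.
Formula: f = \frac{64}{Re}
f = 64/1580 = 0.04051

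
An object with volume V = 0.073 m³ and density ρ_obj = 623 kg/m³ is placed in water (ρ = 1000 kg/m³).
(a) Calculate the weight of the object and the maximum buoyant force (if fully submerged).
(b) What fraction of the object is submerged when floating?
(a) W=rho_obj*g*V=623*9.81*0.073=446.1 N; F_B(max)=rho*g*V=1000*9.81*0.073=716.1 N
(b) Floating fraction=rho_obj/rho=623/1000=0.623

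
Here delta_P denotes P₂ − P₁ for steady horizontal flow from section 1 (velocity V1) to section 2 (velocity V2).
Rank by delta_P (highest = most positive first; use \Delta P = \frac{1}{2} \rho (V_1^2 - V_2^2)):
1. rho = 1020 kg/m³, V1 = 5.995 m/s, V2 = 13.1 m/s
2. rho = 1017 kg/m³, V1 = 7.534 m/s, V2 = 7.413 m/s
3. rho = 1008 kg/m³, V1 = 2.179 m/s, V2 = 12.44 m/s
Case 1: delta_P = -69.19 kPa
Case 2: delta_P = 0.9197 kPa
Case 3: delta_P = -75.6 kPa
Ranking (highest first): 2, 1, 3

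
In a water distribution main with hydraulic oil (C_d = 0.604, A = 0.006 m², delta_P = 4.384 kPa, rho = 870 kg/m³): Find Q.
Formula: Q = C_d A \sqrt{\frac{2 \Delta P}{\rho}}
Q = 0.604·0.006·√(2·(4.384·1000)/870)·1000 = 11.5 L/s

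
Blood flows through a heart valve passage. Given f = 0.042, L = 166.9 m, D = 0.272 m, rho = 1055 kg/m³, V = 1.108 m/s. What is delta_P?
Formula: \Delta P = f \frac{L}{D} \frac{\rho V^2}{2}
delta_P = 0.042·(166.9/0.272)·0.5·1055·1.108²/1000 = 16.69 kPa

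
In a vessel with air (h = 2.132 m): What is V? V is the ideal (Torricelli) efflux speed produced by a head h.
Formula: V = \sqrt{2 g h}
V = √(2·9.81·2.132) = 6.468 m/s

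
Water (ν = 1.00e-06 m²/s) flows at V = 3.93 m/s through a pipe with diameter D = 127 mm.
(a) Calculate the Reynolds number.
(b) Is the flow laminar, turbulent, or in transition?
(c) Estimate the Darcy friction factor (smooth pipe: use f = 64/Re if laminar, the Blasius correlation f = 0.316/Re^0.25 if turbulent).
(a) Re = V·D/ν = 3.93·0.127/1.00e-06 = 499110
(b) Flow regime: turbulent (Re > 4000)
(c) Friction factor: f = 0.316/Re^0.25 = 0.316/499110^0.25 = 0.01189 (Blasius is strictly valid for Re ≲ 1e5; used here as the smooth-pipe estimate the problem specifies)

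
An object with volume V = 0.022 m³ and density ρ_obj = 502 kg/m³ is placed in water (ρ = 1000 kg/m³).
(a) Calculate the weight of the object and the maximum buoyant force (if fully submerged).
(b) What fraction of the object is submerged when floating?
(a) W=rho_obj*g*V=502*9.81*0.022=108.3 N; F_B(max)=rho*g*V=1000*9.81*0.022=215.8 N
(b) Floating fraction=rho_obj/rho=502/1000=0.502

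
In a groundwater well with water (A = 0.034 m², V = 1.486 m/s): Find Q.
Formula: Q = A V
Q = 0.034·1.486·1000 = 50.52 L/s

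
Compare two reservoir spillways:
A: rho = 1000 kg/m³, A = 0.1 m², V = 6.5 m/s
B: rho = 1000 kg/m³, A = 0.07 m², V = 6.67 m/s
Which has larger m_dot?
m_dot(A) = 650 kg/s, m_dot(B) = 466.9 kg/s. Answer: A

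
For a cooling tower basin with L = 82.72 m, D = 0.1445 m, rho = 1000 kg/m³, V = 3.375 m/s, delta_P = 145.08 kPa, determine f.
Formula: \Delta P = f \frac{L}{D} \frac{\rho V^2}{2}
Substituting knowns: 145.08 = f·(82.72/0.1445)·0.5·1000·3.375²/1000
Solving for f: f = (145.08·1000)/((82.72/0.1445)·0.5·1000·3.375²) = 0.0445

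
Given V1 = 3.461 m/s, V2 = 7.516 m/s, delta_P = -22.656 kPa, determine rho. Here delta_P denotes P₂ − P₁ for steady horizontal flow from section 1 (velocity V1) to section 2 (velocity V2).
Formula: \Delta P = \frac{1}{2} \rho (V_1^2 - V_2^2)
Substituting knowns: -22.656 = 0.5·rho·(3.461² − 7.516²)/1000
Solving for rho: rho = 2·(-22.656·1000)/(3.461² − 7.516²) = 1018 kg/m³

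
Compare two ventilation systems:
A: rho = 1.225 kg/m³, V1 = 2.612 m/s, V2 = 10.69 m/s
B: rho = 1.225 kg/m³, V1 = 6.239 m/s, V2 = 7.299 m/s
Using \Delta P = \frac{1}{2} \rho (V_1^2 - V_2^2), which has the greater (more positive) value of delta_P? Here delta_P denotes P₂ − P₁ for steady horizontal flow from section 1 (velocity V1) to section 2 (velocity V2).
delta_P(A) = -0.06582 kPa, delta_P(B) = -0.00879 kPa. Answer: B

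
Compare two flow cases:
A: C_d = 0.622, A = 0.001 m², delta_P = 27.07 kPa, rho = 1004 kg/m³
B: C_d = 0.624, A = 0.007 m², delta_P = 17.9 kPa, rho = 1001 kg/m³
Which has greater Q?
Q(A) = 4.568 L/s, Q(B) = 26.12 L/s. Answer: B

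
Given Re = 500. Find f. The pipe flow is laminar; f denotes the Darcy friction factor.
Formula: f = \frac{64}{Re}
f = 64/500 = 0.128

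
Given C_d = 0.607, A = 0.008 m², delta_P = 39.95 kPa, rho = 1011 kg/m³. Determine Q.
Formula: Q = C_d A \sqrt{\frac{2 \Delta P}{\rho}}
Q = 0.607·0.008·√(2·(39.95·1000)/1011)·1000 = 43.17 L/s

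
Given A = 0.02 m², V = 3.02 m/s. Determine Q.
Formula: Q = A V
Q = 0.02·3.02·1000 = 60.4 L/s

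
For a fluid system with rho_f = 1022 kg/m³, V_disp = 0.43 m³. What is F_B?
Formula: F_B = \rho_f g V_{disp}
F_B = 1022·9.81·0.43 = 4311 N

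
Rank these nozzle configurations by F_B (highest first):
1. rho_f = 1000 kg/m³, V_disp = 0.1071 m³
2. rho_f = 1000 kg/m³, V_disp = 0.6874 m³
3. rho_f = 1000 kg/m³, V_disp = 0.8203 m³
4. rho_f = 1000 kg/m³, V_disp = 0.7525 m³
Case 1: F_B = 1051 N
Case 2: F_B = 6743 N
Case 3: F_B = 8047 N
Case 4: F_B = 7382 N
Ranking (highest first): 3, 4, 2, 1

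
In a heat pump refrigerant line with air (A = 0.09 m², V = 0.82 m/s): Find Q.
Formula: Q = A V
Q = 0.09·0.82·1000 = 73.8 L/s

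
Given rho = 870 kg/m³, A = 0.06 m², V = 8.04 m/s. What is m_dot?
Formula: \dot{m} = \rho A V
m_dot = 870·0.06·8.04 = 419.7 kg/s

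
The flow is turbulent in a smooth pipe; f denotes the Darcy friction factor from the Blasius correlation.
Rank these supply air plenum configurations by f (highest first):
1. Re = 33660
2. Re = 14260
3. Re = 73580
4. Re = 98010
Case 1: f = 0.02333
Case 2: f = 0.02892
Case 3: f = 0.01919
Case 4: f = 0.01786
Ranking (highest first): 2, 1, 3, 4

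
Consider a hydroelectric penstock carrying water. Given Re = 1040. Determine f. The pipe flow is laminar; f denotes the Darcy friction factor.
Formula: f = \frac{64}{Re}
f = 64/1040 = 0.06154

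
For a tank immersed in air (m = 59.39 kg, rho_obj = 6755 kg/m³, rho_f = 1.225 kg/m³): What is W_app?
Formula: W_{app} = mg\left(1 - \frac{\rho_f}{\rho_{obj}}\right)
W_app = 59.39·9.81·(1 − 1.225/6755) = 582.5 N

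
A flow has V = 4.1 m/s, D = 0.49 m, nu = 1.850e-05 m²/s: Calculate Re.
Formula: Re = \frac{V D}{\nu}
Re = 4.1·0.49/1.850e-05 = 108595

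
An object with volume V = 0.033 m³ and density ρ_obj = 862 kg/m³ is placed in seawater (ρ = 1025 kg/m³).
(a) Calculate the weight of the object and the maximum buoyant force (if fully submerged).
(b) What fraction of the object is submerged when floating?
(a) W=rho_obj*g*V=862*9.81*0.033=279.1 N; F_B(max)=rho*g*V=1025*9.81*0.033=331.8 N
(b) Floating fraction=rho_obj/rho=862/1025=0.841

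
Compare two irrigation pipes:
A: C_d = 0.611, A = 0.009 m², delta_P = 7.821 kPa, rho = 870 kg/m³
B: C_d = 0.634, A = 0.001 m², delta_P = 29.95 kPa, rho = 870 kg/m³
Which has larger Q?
Q(A) = 23.32 L/s, Q(B) = 5.261 L/s. Answer: A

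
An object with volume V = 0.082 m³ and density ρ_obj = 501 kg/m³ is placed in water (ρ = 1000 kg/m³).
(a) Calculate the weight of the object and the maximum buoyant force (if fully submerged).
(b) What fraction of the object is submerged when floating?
(a) W=rho_obj*g*V=501*9.81*0.082=403.0 N; F_B(max)=rho*g*V=1000*9.81*0.082=804.4 N
(b) Floating fraction=rho_obj/rho=501/1000=0.501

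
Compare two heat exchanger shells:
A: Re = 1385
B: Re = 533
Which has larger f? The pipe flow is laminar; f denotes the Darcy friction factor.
f(A) = 0.04621, f(B) = 0.1201. Answer: B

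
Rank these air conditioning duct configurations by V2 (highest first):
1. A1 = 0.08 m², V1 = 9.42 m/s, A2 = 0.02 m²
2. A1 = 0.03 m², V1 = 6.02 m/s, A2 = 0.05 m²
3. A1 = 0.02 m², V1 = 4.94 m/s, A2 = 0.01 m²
Case 1: V2 = 37.68 m/s
Case 2: V2 = 3.612 m/s
Case 3: V2 = 9.88 m/s
Ranking (highest first): 1, 3, 2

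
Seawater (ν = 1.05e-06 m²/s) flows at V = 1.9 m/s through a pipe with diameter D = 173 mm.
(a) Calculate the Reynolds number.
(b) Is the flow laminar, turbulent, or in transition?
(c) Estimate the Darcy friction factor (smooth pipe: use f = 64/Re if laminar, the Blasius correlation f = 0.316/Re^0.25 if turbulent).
(a) Re = V·D/ν = 1.9·0.173/1.05e-06 = 313050
(b) Flow regime: turbulent (Re > 4000)
(c) Friction factor: f = 0.316/Re^0.25 = 0.316/313050^0.25 = 0.01336 (Blasius is strictly valid for Re ≲ 1e5; used here as the smooth-pipe estimate the problem specifies)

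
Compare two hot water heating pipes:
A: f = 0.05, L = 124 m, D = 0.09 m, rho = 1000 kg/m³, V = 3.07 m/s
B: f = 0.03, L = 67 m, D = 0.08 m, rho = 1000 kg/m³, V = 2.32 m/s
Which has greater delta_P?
delta_P(A) = 324.6 kPa, delta_P(B) = 67.62 kPa. Answer: A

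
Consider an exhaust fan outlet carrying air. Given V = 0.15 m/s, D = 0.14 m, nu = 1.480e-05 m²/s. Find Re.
Formula: Re = \frac{V D}{\nu}
Re = 0.15·0.14/1.480e-05 = 1419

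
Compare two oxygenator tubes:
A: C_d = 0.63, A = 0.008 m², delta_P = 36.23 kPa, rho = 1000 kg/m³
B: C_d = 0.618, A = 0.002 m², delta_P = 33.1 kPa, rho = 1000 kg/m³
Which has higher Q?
Q(A) = 42.9 L/s, Q(B) = 10.06 L/s. Answer: A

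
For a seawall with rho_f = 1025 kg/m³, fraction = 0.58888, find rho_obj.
Formula: f_{sub} = \frac{\rho_{obj}}{\rho_f}
Substituting knowns: 0.58888 = rho_obj/1025
Solving for rho_obj: rho_obj = 0.58888·1025 = 603.6 kg/m³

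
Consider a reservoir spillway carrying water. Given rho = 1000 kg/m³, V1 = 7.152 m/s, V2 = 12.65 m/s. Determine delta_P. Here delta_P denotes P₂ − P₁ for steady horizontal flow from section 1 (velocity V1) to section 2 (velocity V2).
Formula: \Delta P = \frac{1}{2} \rho (V_1^2 - V_2^2)
delta_P = 0.5·1000·(7.152² − 12.65²)/1000 = -54.44 kPa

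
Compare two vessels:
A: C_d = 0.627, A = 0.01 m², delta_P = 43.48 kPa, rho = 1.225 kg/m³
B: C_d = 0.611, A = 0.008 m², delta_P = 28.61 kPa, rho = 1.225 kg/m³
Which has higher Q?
Q(A) = 1671 L/s, Q(B) = 1056 L/s. Answer: A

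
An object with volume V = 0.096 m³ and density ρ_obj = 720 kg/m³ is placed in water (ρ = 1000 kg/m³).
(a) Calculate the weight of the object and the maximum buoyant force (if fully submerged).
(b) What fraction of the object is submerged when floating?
(a) W=rho_obj*g*V=720*9.81*0.096=678.1 N; F_B(max)=rho*g*V=1000*9.81*0.096=941.8 N
(b) Floating fraction=rho_obj/rho=720/1000=0.720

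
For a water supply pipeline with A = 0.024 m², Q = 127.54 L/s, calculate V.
Formula: Q = A V
Substituting knowns: 127.54 = 0.024·V·1000
Solving for V: V = (127.54/1000)/0.024 = 5.314 m/s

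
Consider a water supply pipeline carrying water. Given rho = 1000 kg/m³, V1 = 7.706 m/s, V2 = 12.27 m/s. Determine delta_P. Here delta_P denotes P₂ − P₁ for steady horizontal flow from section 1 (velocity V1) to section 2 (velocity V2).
Formula: \Delta P = \frac{1}{2} \rho (V_1^2 - V_2^2)
delta_P = 0.5·1000·(7.706² − 12.27²)/1000 = -45.59 kPa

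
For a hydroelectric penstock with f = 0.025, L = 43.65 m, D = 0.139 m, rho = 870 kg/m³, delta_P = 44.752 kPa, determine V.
Formula: \Delta P = f \frac{L}{D} \frac{\rho V^2}{2}
Substituting knowns: 44.752 = 0.025·(43.65/0.139)·0.5·870·V²/1000
Solving for V: V = √((44.752·1000)/(0.025·(43.65/0.139)·0.5·870)) = 3.62 m/s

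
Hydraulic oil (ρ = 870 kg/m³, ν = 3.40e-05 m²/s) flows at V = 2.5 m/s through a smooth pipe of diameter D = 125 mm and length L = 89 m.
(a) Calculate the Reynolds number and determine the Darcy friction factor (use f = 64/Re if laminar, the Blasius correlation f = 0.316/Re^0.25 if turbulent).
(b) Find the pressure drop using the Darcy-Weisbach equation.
(a) Re = V·D/ν = 2.5·0.125/3.40e-05 = 9191.2 → turbulent (Re > 4000); f = 0.316/Re^0.25 = 0.316/9191.2^0.25 = 0.032273
(b) Darcy-Weisbach: ΔP = f·(L/D)·½ρV²/1000 = 0.032273·(89/0.125)·½·870·2.5²/1000 = 62.47 kPa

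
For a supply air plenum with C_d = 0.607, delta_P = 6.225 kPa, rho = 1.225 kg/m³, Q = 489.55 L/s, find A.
Formula: Q = C_d A \sqrt{\frac{2 \Delta P}{\rho}}
Substituting knowns: 489.55 = 0.607·A·√(2·(6.225·1000)/1.225)·1000
Solving for A: A = (489.55/1000)/(0.607·√(2·(6.225·1000)/1.225)) = 0.008 m²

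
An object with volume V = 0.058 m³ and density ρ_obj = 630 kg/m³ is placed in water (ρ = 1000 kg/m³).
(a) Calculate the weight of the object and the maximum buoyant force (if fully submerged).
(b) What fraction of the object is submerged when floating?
(a) W=rho_obj*g*V=630*9.81*0.058=358.5 N; F_B(max)=rho*g*V=1000*9.81*0.058=569.0 N
(b) Floating fraction=rho_obj/rho=630/1000=0.630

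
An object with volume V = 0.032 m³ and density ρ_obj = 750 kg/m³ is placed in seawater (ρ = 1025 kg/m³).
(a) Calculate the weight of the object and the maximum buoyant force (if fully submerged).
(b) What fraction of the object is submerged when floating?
(a) W=rho_obj*g*V=750*9.81*0.032=235.4 N; F_B(max)=rho*g*V=1025*9.81*0.032=321.8 N
(b) Floating fraction=rho_obj/rho=750/1025=0.732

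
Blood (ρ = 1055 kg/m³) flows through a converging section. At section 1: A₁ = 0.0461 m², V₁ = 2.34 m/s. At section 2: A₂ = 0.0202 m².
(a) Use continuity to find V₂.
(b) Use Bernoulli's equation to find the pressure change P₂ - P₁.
(a) Continuity: A₁V₁=A₂V₂ -> V₂=A₁V₁/A₂=0.0461*2.34/0.0202=5.34 m/s
(b) Bernoulli: P₂-P₁=0.5*rho*(V₁^2-V₂^2)/1000=0.5*1055*(2.34^2-5.34^2)/1000=-12.15 kPa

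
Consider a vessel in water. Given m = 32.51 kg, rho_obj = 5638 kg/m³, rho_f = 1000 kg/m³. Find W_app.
Formula: W_{app} = mg\left(1 - \frac{\rho_f}{\rho_{obj}}\right)
W_app = 32.51·9.81·(1 − 1000/5638) = 262.4 N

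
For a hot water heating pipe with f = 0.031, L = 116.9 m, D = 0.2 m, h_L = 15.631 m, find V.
Formula: h_L = f \frac{L}{D} \frac{V^2}{2g}
Substituting knowns: 15.631 = 0.031·(116.9/0.2)·V²/(2·9.81)
Solving for V: V = √(15.631·2·9.81/(0.031·(116.9/0.2))) = 4.114 m/s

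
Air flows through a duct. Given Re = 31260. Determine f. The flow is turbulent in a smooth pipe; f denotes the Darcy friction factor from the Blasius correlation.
Formula: f = \frac{0.316}{Re^{0.25}}
f = 0.316/31260^0.25 = 0.02377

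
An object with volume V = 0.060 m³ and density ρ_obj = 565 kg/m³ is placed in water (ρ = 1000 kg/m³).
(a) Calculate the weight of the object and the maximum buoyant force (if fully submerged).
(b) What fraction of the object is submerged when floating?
(a) W=rho_obj*g*V=565*9.81*0.060=332.6 N; F_B(max)=rho*g*V=1000*9.81*0.060=588.6 N
(b) Floating fraction=rho_obj/rho=565/1000=0.565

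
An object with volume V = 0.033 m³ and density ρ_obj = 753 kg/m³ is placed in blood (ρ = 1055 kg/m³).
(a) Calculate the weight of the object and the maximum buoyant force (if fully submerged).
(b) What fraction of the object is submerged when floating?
(a) W=rho_obj*g*V=753*9.81*0.033=243.8 N; F_B(max)=rho*g*V=1055*9.81*0.033=341.5 N
(b) Floating fraction=rho_obj/rho=753/1055=0.714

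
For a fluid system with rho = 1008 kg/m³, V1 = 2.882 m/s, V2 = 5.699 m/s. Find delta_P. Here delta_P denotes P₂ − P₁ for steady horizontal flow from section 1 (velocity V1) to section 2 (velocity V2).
Formula: \Delta P = \frac{1}{2} \rho (V_1^2 - V_2^2)
delta_P = 0.5·1008·(2.882² − 5.699²)/1000 = -12.18 kPa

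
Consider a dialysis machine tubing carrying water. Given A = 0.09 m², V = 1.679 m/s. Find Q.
Formula: Q = A V
Q = 0.09·1.679·1000 = 151.1 L/s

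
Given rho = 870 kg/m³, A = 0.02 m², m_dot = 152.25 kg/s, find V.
Formula: \dot{m} = \rho A V
Substituting knowns: 152.25 = 870·0.02·V
Solving for V: V = 152.25/(870·0.02) = 8.75 m/s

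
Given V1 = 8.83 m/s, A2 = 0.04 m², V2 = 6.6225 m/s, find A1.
Formula: V_2 = \frac{A_1 V_1}{A_2}
Substituting knowns: 6.6225 = A1·8.83/0.04
Solving for A1: A1 = 6.6225·0.04/8.83 = 0.03 m²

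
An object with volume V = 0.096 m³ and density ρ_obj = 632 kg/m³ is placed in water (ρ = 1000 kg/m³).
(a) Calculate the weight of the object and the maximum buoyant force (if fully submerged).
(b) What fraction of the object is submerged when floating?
(a) W=rho_obj*g*V=632*9.81*0.096=595.2 N; F_B(max)=rho*g*V=1000*9.81*0.096=941.8 N
(b) Floating fraction=rho_obj/rho=632/1000=0.632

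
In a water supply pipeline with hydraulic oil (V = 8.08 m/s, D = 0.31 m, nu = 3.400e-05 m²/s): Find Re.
Formula: Re = \frac{V D}{\nu}
Re = 8.08·0.31/3.400e-05 = 73671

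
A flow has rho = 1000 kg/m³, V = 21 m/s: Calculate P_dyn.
Formula: P_{dyn} = \frac{1}{2} \rho V^2
P_dyn = 0.5·1000·21²/1000 = 220.5 kPa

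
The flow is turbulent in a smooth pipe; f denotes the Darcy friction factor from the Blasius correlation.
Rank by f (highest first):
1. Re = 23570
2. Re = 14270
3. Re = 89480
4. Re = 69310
Case 1: f = 0.0255
Case 2: f = 0.02891
Case 3: f = 0.01827
Case 4: f = 0.01948
Ranking (highest first): 2, 1, 4, 3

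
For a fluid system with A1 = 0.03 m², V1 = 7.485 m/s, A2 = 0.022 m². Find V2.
Formula: V_2 = \frac{A_1 V_1}{A_2}
V2 = 0.03·7.485/0.022 = 10.21 m/s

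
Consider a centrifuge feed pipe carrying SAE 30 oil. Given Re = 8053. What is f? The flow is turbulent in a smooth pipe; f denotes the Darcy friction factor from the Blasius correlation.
Formula: f = \frac{0.316}{Re^{0.25}}
f = 0.316/8053^0.25 = 0.03336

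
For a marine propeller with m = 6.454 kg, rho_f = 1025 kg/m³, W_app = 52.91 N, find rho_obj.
Formula: W_{app} = mg\left(1 - \frac{\rho_f}{\rho_{obj}}\right)
Substituting knowns: 52.91 = 6.454·9.81·(1 − 1025/rho_obj)
Solving for rho_obj: rho_obj = 1025/(1 − 52.91/(6.454·9.81)) = 6238 kg/m³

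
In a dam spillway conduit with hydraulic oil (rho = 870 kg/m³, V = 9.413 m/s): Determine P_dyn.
Formula: P_{dyn} = \frac{1}{2} \rho V^2
P_dyn = 0.5·870·9.413²/1000 = 38.54 kPa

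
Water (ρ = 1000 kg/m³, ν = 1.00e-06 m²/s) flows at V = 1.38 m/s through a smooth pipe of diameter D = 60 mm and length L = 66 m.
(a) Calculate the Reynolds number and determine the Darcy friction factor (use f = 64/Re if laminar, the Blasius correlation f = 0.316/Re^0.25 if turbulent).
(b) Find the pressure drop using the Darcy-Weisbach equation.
(a) Re = V·D/ν = 1.38·0.06/1.00e-06 = 82800 → turbulent (Re > 4000); f = 0.316/Re^0.25 = 0.316/82800^0.25 = 0.018629
(b) Darcy-Weisbach: ΔP = f·(L/D)·½ρV²/1000 = 0.018629·(66/0.060)·½·1000·1.38²/1000 = 19.51 kPa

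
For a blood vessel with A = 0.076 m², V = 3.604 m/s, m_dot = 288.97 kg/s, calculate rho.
Formula: \dot{m} = \rho A V
Substituting knowns: 288.97 = rho·0.076·3.604
Solving for rho: rho = 288.97/(0.076·3.604) = 1055 kg/m³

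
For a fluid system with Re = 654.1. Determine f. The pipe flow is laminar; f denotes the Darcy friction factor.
Formula: f = \frac{64}{Re}
f = 64/654.1 = 0.09784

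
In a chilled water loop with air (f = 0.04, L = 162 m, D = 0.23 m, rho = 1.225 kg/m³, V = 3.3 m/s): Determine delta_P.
Formula: \Delta P = f \frac{L}{D} \frac{\rho V^2}{2}
delta_P = 0.04·(162/0.23)·0.5·1.225·3.3²/1000 = 0.1879 kPa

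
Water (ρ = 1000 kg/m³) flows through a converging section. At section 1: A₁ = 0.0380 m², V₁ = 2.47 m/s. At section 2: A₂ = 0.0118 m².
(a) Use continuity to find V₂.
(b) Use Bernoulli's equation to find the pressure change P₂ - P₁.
(a) Continuity: A₁V₁=A₂V₂ -> V₂=A₁V₁/A₂=0.0380*2.47/0.0118=7.95 m/s
(b) Bernoulli: P₂-P₁=0.5*rho*(V₁^2-V₂^2)/1000=0.5*1000*(2.47^2-7.95^2)/1000=-28.55 kPa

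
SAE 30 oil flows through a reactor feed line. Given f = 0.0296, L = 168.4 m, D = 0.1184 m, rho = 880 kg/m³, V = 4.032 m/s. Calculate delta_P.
Formula: \Delta P = f \frac{L}{D} \frac{\rho V^2}{2}
delta_P = 0.0296·(168.4/0.1184)·0.5·880·4.032²/1000 = 301.1 kPa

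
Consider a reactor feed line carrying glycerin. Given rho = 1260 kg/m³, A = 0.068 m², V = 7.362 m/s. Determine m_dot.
Formula: \dot{m} = \rho A V
m_dot = 1260·0.068·7.362 = 630.8 kg/s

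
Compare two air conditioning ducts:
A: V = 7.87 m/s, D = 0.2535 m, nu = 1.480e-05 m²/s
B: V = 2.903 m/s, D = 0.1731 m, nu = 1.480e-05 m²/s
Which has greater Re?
Re(A) = 134800, Re(B) = 33953. Answer: A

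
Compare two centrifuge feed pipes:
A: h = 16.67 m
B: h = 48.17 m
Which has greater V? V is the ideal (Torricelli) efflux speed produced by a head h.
V(A) = 18.08 m/s, V(B) = 30.74 m/s. Answer: B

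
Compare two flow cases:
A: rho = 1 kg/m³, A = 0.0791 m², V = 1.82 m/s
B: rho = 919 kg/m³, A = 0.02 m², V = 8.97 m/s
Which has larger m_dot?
m_dot(A) = 0.144 kg/s, m_dot(B) = 164.9 kg/s. Answer: B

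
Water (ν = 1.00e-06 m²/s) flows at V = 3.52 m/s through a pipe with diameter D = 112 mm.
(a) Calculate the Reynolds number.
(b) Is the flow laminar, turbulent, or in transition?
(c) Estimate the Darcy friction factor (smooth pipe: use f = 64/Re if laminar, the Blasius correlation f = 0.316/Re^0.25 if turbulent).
(a) Re = V·D/ν = 3.52·0.112/1.00e-06 = 394240
(b) Flow regime: turbulent (Re > 4000)
(c) Friction factor: f = 0.316/Re^0.25 = 0.316/394240^0.25 = 0.01261 (Blasius is strictly valid for Re ≲ 1e5; used here as the smooth-pipe estimate the problem specifies)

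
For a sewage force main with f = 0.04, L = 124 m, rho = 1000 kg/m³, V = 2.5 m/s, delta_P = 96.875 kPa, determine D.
Formula: \Delta P = f \frac{L}{D} \frac{\rho V^2}{2}
Substituting knowns: 96.875 = 0.04·(124/D)·0.5·1000·2.5²/1000
Solving for D: D = 0.04·124·0.5·1000·2.5²/(96.875·1000) = 0.16 m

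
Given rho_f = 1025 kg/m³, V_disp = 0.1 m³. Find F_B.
Formula: F_B = \rho_f g V_{disp}
F_B = 1025·9.81·0.1 = 1006 N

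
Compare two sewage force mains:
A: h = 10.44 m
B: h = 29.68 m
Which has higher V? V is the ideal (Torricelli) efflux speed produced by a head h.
V(A) = 14.31 m/s, V(B) = 24.13 m/s. Answer: B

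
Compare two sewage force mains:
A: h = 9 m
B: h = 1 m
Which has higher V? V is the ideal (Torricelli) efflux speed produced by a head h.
V(A) = 13.29 m/s, V(B) = 4.429 m/s. Answer: A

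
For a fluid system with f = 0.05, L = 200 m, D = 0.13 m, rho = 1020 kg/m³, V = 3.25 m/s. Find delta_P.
Formula: \Delta P = f \frac{L}{D} \frac{\rho V^2}{2}
delta_P = 0.05·(200/0.13)·0.5·1020·3.25²/1000 = 414.4 kPa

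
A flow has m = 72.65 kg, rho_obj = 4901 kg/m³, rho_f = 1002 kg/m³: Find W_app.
Formula: W_{app} = mg\left(1 - \frac{\rho_f}{\rho_{obj}}\right)
W_app = 72.65·9.81·(1 − 1002/4901) = 567 N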